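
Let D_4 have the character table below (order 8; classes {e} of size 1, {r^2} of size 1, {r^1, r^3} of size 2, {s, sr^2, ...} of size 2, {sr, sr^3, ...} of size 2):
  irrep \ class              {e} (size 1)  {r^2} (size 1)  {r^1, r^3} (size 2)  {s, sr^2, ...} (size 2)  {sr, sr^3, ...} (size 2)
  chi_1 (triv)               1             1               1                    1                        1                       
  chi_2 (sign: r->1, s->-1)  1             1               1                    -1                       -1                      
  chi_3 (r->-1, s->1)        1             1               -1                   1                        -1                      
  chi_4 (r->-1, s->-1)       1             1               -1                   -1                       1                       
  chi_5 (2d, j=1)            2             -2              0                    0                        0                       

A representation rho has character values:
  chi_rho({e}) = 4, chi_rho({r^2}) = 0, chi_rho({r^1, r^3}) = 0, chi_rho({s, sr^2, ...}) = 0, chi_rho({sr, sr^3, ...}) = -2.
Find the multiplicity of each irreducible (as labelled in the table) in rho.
Multiplicities: chi_1: 0, chi_2: 1, chi_3: 1, chi_4: 0, chi_5: 1.

Use <chi_rho, chi> = (1/|G|) sum_C |C| * chi_rho(C) * conj(chi(C)) with |G| = 8 for each irreducible chi in the table:
  <chi_rho, chi_1> = (1/8)[1*(4)*conj(1) + 1*(0)*conj(1) + 2*(0)*conj(1) + 2*(0)*conj(1) + 2*(-2)*conj(1)]
      = (1/8)[(4) + (0) + (0) + (0) + (-4)] = 0/8 = 0
  <chi_rho, chi_2> = (1/8)[1*(4)*conj(1) + 1*(0)*conj(1) + 2*(0)*conj(1) + 2*(0)*conj(-1) + 2*(-2)*conj(-1)]
      = (1/8)[(4) + (0) + (0) + (0) + (4)] = 8/8 = 1
  <chi_rho, chi_3> = (1/8)[1*(4)*conj(1) + 1*(0)*conj(1) + 2*(0)*conj(-1) + 2*(0)*conj(1) + 2*(-2)*conj(-1)]
      = (1/8)[(4) + (0) + (0) + (0) + (4)] = 8/8 = 1
  <chi_rho, chi_4> = (1/8)[1*(4)*conj(1) + 1*(0)*conj(1) + 2*(0)*conj(-1) + 2*(0)*conj(-1) + 2*(-2)*conj(1)]
      = (1/8)[(4) + (0) + (0) + (0) + (-4)] = 0/8 = 0
  <chi_rho, chi_5> = (1/8)[1*(4)*conj(2) + 1*(0)*conj(-2) + 2*(0)*conj(0) + 2*(0)*conj(0) + 2*(-2)*conj(0)]
      = (1/8)[(8) + (0) + (0) + (0) + (0)] = 8/8 = 1
Dimension check: dim(rho) = sum (mult * dim) = 0*1 + 1*1 + 1*1 + 0*1 + 1*2 = 4 = chi_rho(e) = 4.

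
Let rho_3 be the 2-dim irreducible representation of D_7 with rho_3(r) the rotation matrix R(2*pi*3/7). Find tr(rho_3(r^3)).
chi_{rho_3}(r^3) = 2*cos(2*pi*3*3/7) = -2*cos(3*pi/7)

Argument: rho_3(r^3) is rotation by angle 2*pi*3*3/7, whose trace is 2*cos(2*pi*3*3/7) = -2*cos(3*pi/7).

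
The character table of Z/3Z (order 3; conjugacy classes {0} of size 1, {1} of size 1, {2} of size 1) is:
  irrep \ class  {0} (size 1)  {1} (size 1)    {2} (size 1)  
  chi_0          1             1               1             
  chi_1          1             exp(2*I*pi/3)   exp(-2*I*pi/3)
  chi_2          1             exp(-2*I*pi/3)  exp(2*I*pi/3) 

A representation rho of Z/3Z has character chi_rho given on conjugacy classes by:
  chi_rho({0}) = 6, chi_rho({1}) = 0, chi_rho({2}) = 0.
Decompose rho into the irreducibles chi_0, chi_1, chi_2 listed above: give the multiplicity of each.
Multiplicities: chi_0: 2, chi_1: 2, chi_2: 2.

Details: Use <chi_rho, chi> = (1/|G|) sum_C |C| * chi_rho(C) * conj(chi(C)) with |G| = 3 for each irreducible chi in the table:
  <chi_rho, chi_0> = (1/3)[1*(6)*conj(1) + 1*(0)*conj(1) + 1*(0)*conj(1)]
      = (1/3)[(6) + (0) + (0)] = 6/3 = 2
  <chi_rho, chi_1> = (1/3)[1*(6)*conj(1) + 1*(0)*conj(exp(2*I*pi/3)) + 1*(0)*conj(exp(-2*I*pi/3))]
      = (1/3)[(6) + (0) + (0)] = 6/3 = 2
  <chi_rho, chi_2> = (1/3)[1*(6)*conj(1) + 1*(0)*conj(exp(-2*I*pi/3)) + 1*(0)*conj(exp(2*I*pi/3))]
      = (1/3)[(6) + (0) + (0)] = 6/3 = 2
(Exp terms are combined using exp(i*s)*conj(exp(i*t)) = exp(i*(s-t)), and sums of them are collapsed using the identity that for every m > 1 the m distinct m-th roots of unity sum to 0, e.g. 1 + exp(2*I*pi/3) + exp(-2*I*pi/3) = 0.)
Dimension check: dim(rho) = sum (mult * dim) = 2*1 + 2*1 + 2*1 = 6 = chi_rho(e) = 6.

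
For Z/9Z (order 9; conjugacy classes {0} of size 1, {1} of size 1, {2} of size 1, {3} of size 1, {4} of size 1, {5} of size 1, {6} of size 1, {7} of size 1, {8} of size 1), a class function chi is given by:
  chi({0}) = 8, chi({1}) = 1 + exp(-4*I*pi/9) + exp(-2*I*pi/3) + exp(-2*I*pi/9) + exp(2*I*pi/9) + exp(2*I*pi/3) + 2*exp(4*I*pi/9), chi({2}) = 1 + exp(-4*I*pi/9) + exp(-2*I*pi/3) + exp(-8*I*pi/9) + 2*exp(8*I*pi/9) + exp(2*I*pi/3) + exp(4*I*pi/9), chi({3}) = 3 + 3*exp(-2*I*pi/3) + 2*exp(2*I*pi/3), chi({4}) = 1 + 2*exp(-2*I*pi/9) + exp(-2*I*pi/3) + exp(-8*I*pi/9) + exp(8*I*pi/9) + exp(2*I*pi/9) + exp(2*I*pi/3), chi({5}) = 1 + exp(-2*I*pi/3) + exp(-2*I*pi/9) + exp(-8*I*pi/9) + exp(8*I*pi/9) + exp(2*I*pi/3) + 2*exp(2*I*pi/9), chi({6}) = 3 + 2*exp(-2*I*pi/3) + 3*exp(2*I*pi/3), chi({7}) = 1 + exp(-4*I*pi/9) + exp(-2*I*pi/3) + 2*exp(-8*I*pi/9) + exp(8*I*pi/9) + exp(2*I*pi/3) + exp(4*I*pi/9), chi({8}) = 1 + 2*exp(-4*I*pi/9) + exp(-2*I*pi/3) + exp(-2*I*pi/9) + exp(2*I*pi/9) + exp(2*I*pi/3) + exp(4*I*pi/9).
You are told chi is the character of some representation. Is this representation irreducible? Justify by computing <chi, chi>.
Not irreducible (reducible): <chi, chi> = 10 > 1.

Why: <chi, chi> = (1/|G|) sum_C |C| * |chi(C)|^2 = (1/9)[1*|8|^2 + 1*|1 + exp(-4*I*pi/9) + exp(-2*I*pi/3) + exp(-2*I*pi/9) + exp(2*I*pi/9) + exp(2*I*pi/3) + 2*exp(4*I*pi/9)|^2 + 1*|1 + exp(-4*I*pi/9) + exp(-2*I*pi/3) + exp(-8*I*pi/9) + 2*exp(8*I*pi/9) + exp(2*I*pi/3) + exp(4*I*pi/9)|^2 + 1*|3 + 3*exp(-2*I*pi/3) + 2*exp(2*I*pi/3)|^2 + 1*|1 + 2*exp(-2*I*pi/9) + exp(-2*I*pi/3) + exp(-8*I*pi/9) + exp(8*I*pi/9) + exp(2*I*pi/9) + exp(2*I*pi/3)|^2 + 1*|1 + exp(-2*I*pi/3) + exp(-2*I*pi/9) + exp(-8*I*pi/9) + exp(8*I*pi/9) + exp(2*I*pi/3) + 2*exp(2*I*pi/9)|^2 + 1*|3 + 2*exp(-2*I*pi/3) + 3*exp(2*I*pi/3)|^2 + 1*|1 + exp(-4*I*pi/9) + exp(-2*I*pi/3) + 2*exp(-8*I*pi/9) + exp(8*I*pi/9) + exp(2*I*pi/3) + exp(4*I*pi/9)|^2 + 1*|1 + 2*exp(-4*I*pi/9) + exp(-2*I*pi/3) + exp(-2*I*pi/9) + exp(2*I*pi/9) + exp(2*I*pi/3) + exp(4*I*pi/9)|^2]
  = (1/9)[(64) + (10 + 6*exp(-4*I*pi/9) + 6*exp(-2*I*pi/3) + 8*exp(-2*I*pi/9) + 7*exp(-8*I*pi/9) + 7*exp(8*I*pi/9) + 8*exp(2*I*pi/9) + 6*exp(2*I*pi/3) + 6*exp(4*I*pi/9)) + (10 + 8*exp(-4*I*pi/9) + 6*exp(-2*I*pi/3) + 7*exp(-2*I*pi/9) + 6*exp(-8*I*pi/9) + 6*exp(8*I*pi/9) + 7*exp(2*I*pi/9) + 6*exp(2*I*pi/3) + 8*exp(4*I*pi/9)) + (1) + (10 + 7*exp(-4*I*pi/9) + 6*exp(-2*I*pi/3) + 6*exp(-2*I*pi/9) + 8*exp(-8*I*pi/9) + 8*exp(8*I*pi/9) + 6*exp(2*I*pi/9) + 6*exp(2*I*pi/3) + 7*exp(4*I*pi/9)) + (10 + 7*exp(-4*I*pi/9) + 6*exp(-2*I*pi/3) + 6*exp(-2*I*pi/9) + 8*exp(-8*I*pi/9) + 8*exp(8*I*pi/9) + 6*exp(2*I*pi/9) + 6*exp(2*I*pi/3) + 7*exp(4*I*pi/9)) + (1) + (10 + 8*exp(-4*I*pi/9) + 6*exp(-2*I*pi/3) + 7*exp(-2*I*pi/9) + 6*exp(-8*I*pi/9) + 6*exp(8*I*pi/9) + 7*exp(2*I*pi/9) + 6*exp(2*I*pi/3) + 8*exp(4*I*pi/9)) + (10 + 6*exp(-4*I*pi/9) + 6*exp(-2*I*pi/3) + 8*exp(-2*I*pi/9) + 7*exp(-8*I*pi/9) + 7*exp(8*I*pi/9) + 8*exp(2*I*pi/9) + 6*exp(2*I*pi/3) + 6*exp(4*I*pi/9))] = 90/9 = 10.
(Exp terms are combined using exp(i*s)*conj(exp(i*t)) = exp(i*(s-t)), and sums of them are collapsed using the identity that for every m > 1 the m distinct m-th roots of unity sum to 0, e.g. 1 + exp(2*I*pi/3) + exp(-2*I*pi/3) = 0.)
A character is irreducible iff <chi, chi> = 1, so this representation is reducible.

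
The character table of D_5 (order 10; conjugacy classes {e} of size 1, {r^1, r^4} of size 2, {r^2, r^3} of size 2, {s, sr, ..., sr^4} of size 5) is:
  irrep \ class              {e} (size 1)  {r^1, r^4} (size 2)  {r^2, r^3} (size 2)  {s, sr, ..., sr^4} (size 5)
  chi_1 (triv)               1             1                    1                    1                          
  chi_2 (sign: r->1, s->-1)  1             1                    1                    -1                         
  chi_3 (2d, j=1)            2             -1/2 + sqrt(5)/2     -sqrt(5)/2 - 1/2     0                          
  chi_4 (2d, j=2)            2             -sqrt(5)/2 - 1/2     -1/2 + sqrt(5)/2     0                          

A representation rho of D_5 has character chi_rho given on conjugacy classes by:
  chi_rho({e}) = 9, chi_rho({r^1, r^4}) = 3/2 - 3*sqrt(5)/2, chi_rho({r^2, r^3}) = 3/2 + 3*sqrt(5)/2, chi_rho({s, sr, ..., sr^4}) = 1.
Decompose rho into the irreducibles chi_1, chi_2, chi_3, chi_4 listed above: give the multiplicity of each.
Multiplicities: chi_1: 2, chi_2: 1, chi_3: 0, chi_4: 3.

Working: Use <chi_rho, chi> = (1/|G|) sum_C |C| * chi_rho(C) * conj(chi(C)) with |G| = 10 for each irreducible chi in the table:
  <chi_rho, chi_1> = (1/10)[1*(9)*conj(1) + 2*(3/2 - 3*sqrt(5)/2)*conj(1) + 2*(3/2 + 3*sqrt(5)/2)*conj(1) + 5*(1)*conj(1)]
      = (1/10)[(9) + (3 - 3*sqrt(5)) + (3 + 3*sqrt(5)) + (5)] = 20/10 = 2
  <chi_rho, chi_2> = (1/10)[1*(9)*conj(1) + 2*(3/2 - 3*sqrt(5)/2)*conj(1) + 2*(3/2 + 3*sqrt(5)/2)*conj(1) + 5*(1)*conj(-1)]
      = (1/10)[(9) + (3 - 3*sqrt(5)) + (3 + 3*sqrt(5)) + (-5)] = 10/10 = 1
  <chi_rho, chi_3> = (1/10)[1*(9)*conj(2) + 2*(3/2 - 3*sqrt(5)/2)*conj(-1/2 + sqrt(5)/2) + 2*(3/2 + 3*sqrt(5)/2)*conj(-sqrt(5)/2 - 1/2) + 5*(1)*conj(0)]
      = (1/10)[(18) + (-9 + 3*sqrt(5)) + (-9 - 3*sqrt(5)) + (0)] = 0/10 = 0
  <chi_rho, chi_4> = (1/10)[1*(9)*conj(2) + 2*(3/2 - 3*sqrt(5)/2)*conj(-sqrt(5)/2 - 1/2) + 2*(3/2 + 3*sqrt(5)/2)*conj(-1/2 + sqrt(5)/2) + 5*(1)*conj(0)]
      = (1/10)[(18) + (6) + (6) + (0)] = 30/10 = 3
Dimension check: dim(rho) = sum (mult * dim) = 2*1 + 1*1 + 0*2 + 3*2 = 9 = chi_rho(e) = 9.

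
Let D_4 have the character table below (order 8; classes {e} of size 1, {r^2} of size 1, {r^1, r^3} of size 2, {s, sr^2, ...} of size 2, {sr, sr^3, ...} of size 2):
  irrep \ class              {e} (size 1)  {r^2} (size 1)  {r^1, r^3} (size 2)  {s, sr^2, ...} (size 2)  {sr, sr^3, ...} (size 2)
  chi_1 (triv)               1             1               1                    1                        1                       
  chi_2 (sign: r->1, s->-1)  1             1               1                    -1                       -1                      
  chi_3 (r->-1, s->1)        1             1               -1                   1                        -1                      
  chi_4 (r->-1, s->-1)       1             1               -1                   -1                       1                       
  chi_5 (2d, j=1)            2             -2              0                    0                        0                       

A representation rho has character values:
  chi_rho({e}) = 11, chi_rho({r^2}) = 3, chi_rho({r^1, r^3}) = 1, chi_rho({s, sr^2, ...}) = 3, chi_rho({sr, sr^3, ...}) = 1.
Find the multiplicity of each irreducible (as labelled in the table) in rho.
Multiplicities: chi_1: 3, chi_2: 1, chi_3: 2, chi_4: 1, chi_5: 2.

Why: Use <chi_rho, chi> = (1/|G|) sum_C |C| * chi_rho(C) * conj(chi(C)) with |G| = 8 for each irreducible chi in the table:
  <chi_rho, chi_1> = (1/8)[1*(11)*conj(1) + 1*(3)*conj(1) + 2*(1)*conj(1) + 2*(3)*conj(1) + 2*(1)*conj(1)]
      = (1/8)[(11) + (3) + (2) + (6) + (2)] = 24/8 = 3
  <chi_rho, chi_2> = (1/8)[1*(11)*conj(1) + 1*(3)*conj(1) + 2*(1)*conj(1) + 2*(3)*conj(-1) + 2*(1)*conj(-1)]
      = (1/8)[(11) + (3) + (2) + (-6) + (-2)] = 8/8 = 1
  <chi_rho, chi_3> = (1/8)[1*(11)*conj(1) + 1*(3)*conj(1) + 2*(1)*conj(-1) + 2*(3)*conj(1) + 2*(1)*conj(-1)]
      = (1/8)[(11) + (3) + (-2) + (6) + (-2)] = 16/8 = 2
  <chi_rho, chi_4> = (1/8)[1*(11)*conj(1) + 1*(3)*conj(1) + 2*(1)*conj(-1) + 2*(3)*conj(-1) + 2*(1)*conj(1)]
      = (1/8)[(11) + (3) + (-2) + (-6) + (2)] = 8/8 = 1
  <chi_rho, chi_5> = (1/8)[1*(11)*conj(2) + 1*(3)*conj(-2) + 2*(1)*conj(0) + 2*(3)*conj(0) + 2*(1)*conj(0)]
      = (1/8)[(22) + (-6) + (0) + (0) + (0)] = 16/8 = 2
Dimension check: dim(rho) = sum (mult * dim) = 3*1 + 1*1 + 2*1 + 1*1 + 2*2 = 11 = chi_rho(e) = 11.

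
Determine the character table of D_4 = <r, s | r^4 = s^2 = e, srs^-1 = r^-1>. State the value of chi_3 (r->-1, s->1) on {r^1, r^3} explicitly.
Conjugacy classes: {e} of size 1, {r^2} of size 1, {r^1, r^3} of size 2, {s, sr^2, ...} of size 2, {sr, sr^3, ...} of size 2.
Character table:
  irrep \ class              {e} (size 1)  {r^2} (size 1)  {r^1, r^3} (size 2)  {s, sr^2, ...} (size 2)  {sr, sr^3, ...} (size 2)
  chi_1 (triv)               1             1               1                    1                        1                       
  chi_2 (sign: r->1, s->-1)  1             1               1                    -1                       -1                      
  chi_3 (r->-1, s->1)        1             1               -1                   1                        -1                      
  chi_4 (r->-1, s->-1)       1             1               -1                   -1                       1                       
  chi_5 (2d, j=1)            2             -2              0                    0                        0                       

Spot check: chi_3 (r->-1, s->1) on {r^1, r^3} = -1.

Argument: D_4 has order 2*4 = 8 with 5 conjugacy classes, hence 5 irreducibles. Sum of squared dims 1 + 1 + 1 + 1 + 4 = 8 = |G|. Linear characters come from the abelianisation; the 2-dimensional irreps have character r^k -> 2*cos(2*pi*j*k/4), reflections -> 0.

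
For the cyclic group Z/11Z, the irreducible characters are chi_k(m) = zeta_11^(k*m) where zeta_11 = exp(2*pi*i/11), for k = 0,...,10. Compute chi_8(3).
chi_8(3) = zeta_11^24 = exp(4*I*pi/11)

Details: chi_8(3) = zeta_11^(8*3) = zeta_11^24. Since zeta_11^11 = 1, this equals zeta_11^2 = exp(2*pi*i*2/11) = exp(4*I*pi/11).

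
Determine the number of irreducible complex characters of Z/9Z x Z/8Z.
72

Working: The number of irreducible complex representations of a finite group equals its number of conjugacy classes. Z/9Z x Z/8Z is abelian of order 72, so every element is its own conjugacy class: 72 classes, so Z/9Z x Z/8Z (order 72) has exactly 72 irreducible complex representations.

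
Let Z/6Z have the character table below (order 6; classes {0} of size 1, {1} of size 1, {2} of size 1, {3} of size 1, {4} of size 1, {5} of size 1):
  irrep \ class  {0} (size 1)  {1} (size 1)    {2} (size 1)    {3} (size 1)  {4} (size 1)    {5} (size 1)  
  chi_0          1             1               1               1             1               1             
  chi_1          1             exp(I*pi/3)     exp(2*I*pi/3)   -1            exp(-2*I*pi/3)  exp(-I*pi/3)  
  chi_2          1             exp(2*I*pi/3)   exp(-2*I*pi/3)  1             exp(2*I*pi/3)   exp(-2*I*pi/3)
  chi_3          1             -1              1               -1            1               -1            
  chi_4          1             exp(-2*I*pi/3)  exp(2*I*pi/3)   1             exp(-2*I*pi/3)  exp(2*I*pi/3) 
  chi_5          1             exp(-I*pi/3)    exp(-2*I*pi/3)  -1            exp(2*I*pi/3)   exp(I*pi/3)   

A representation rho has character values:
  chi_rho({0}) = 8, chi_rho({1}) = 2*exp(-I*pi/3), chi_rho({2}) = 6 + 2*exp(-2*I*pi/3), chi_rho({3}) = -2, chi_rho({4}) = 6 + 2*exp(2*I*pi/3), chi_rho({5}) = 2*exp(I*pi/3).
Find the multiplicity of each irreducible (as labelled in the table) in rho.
Multiplicities: chi_0: 3, chi_1: 0, chi_2: 0, chi_3: 3, chi_4: 0, chi_5: 2.

Working: Use <chi_rho, chi> = (1/|G|) sum_C |C| * chi_rho(C) * conj(chi(C)) with |G| = 6 for each irreducible chi in the table:
  <chi_rho, chi_0> = (1/6)[1*(8)*conj(1) + 1*(2*exp(-I*pi/3))*conj(1) + 1*(6 + 2*exp(-2*I*pi/3))*conj(1) + 1*(-2)*conj(1) + 1*(6 + 2*exp(2*I*pi/3))*conj(1) + 1*(2*exp(I*pi/3))*conj(1)]
      = (1/6)[(8) + (2*exp(-I*pi/3)) + (6 + 2*exp(-2*I*pi/3)) + (-2) + (6 + 2*exp(2*I*pi/3)) + (2*exp(I*pi/3))] = 18/6 = 3
  <chi_rho, chi_1> = (1/6)[1*(8)*conj(1) + 1*(2*exp(-I*pi/3))*conj(exp(I*pi/3)) + 1*(6 + 2*exp(-2*I*pi/3))*conj(exp(2*I*pi/3)) + 1*(-2)*conj(-1) + 1*(6 + 2*exp(2*I*pi/3))*conj(exp(-2*I*pi/3)) + 1*(2*exp(I*pi/3))*conj(exp(-I*pi/3))]
      = (1/6)[(8) + (2*exp(-2*I*pi/3)) + (6*exp(-2*I*pi/3) + 2*exp(2*I*pi/3)) + (2) + (2*exp(-2*I*pi/3) + 6*exp(2*I*pi/3)) + (2*exp(2*I*pi/3))] = 0/6 = 0
  <chi_rho, chi_2> = (1/6)[1*(8)*conj(1) + 1*(2*exp(-I*pi/3))*conj(exp(2*I*pi/3)) + 1*(6 + 2*exp(-2*I*pi/3))*conj(exp(-2*I*pi/3)) + 1*(-2)*conj(1) + 1*(6 + 2*exp(2*I*pi/3))*conj(exp(2*I*pi/3)) + 1*(2*exp(I*pi/3))*conj(exp(-2*I*pi/3))]
      = (1/6)[(8) + (-2) + (2 + 6*exp(2*I*pi/3)) + (-2) + (2 + 6*exp(-2*I*pi/3)) + (-2)] = 0/6 = 0
  <chi_rho, chi_3> = (1/6)[1*(8)*conj(1) + 1*(2*exp(-I*pi/3))*conj(-1) + 1*(6 + 2*exp(-2*I*pi/3))*conj(1) + 1*(-2)*conj(-1) + 1*(6 + 2*exp(2*I*pi/3))*conj(1) + 1*(2*exp(I*pi/3))*conj(-1)]
      = (1/6)[(8) + (-2*exp(-I*pi/3)) + (6 + 2*exp(-2*I*pi/3)) + (2) + (6 + 2*exp(2*I*pi/3)) + (-2*exp(I*pi/3))] = 18/6 = 3
  <chi_rho, chi_4> = (1/6)[1*(8)*conj(1) + 1*(2*exp(-I*pi/3))*conj(exp(-2*I*pi/3)) + 1*(6 + 2*exp(-2*I*pi/3))*conj(exp(2*I*pi/3)) + 1*(-2)*conj(1) + 1*(6 + 2*exp(2*I*pi/3))*conj(exp(-2*I*pi/3)) + 1*(2*exp(I*pi/3))*conj(exp(2*I*pi/3))]
      = (1/6)[(8) + (2*exp(I*pi/3)) + (6*exp(-2*I*pi/3) + 2*exp(2*I*pi/3)) + (-2) + (2*exp(-2*I*pi/3) + 6*exp(2*I*pi/3)) + (2*exp(-I*pi/3))] = 0/6 = 0
  <chi_rho, chi_5> = (1/6)[1*(8)*conj(1) + 1*(2*exp(-I*pi/3))*conj(exp(-I*pi/3)) + 1*(6 + 2*exp(-2*I*pi/3))*conj(exp(-2*I*pi/3)) + 1*(-2)*conj(-1) + 1*(6 + 2*exp(2*I*pi/3))*conj(exp(2*I*pi/3)) + 1*(2*exp(I*pi/3))*conj(exp(I*pi/3))]
      = (1/6)[(8) + (2) + (2 + 6*exp(2*I*pi/3)) + (2) + (2 + 6*exp(-2*I*pi/3)) + (2)] = 12/6 = 2
(Exp terms are combined using exp(i*s)*conj(exp(i*t)) = exp(i*(s-t)), and sums of them are collapsed using the identity that for every m > 1 the m distinct m-th roots of unity sum to 0, e.g. 1 + exp(2*I*pi/3) + exp(-2*I*pi/3) = 0.)
Dimension check: dim(rho) = sum (mult * dim) = 3*1 + 0*1 + 0*1 + 3*1 + 0*1 + 2*1 = 8 = chi_rho(e) = 8.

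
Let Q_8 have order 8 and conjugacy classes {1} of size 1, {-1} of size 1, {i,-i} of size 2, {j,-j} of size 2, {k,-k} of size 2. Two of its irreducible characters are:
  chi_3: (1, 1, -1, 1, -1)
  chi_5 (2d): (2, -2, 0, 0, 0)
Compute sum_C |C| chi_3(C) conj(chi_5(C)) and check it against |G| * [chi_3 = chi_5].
Sum = 0; so <chi_3, chi_5> = 0 (distinct irreducibles are orthogonal).

Derivation: Compute term by term over conjugacy classes (|C| * chi_3(C) * conj(chi_5(C))):
  1*(1)*conj(2) + 1*(1)*conj(-2) + 2*(-1)*conj(0) + 2*(1)*conj(0) + 2*(-1)*conj(0)
  = (2) + (-2) + (0) + (0) + (0)
  = 0.
Dividing by |G| = 8 gives 0/8 = 0, matching the row-orthogonality relation <chi_3, chi_5> = [chi_3 = chi_5].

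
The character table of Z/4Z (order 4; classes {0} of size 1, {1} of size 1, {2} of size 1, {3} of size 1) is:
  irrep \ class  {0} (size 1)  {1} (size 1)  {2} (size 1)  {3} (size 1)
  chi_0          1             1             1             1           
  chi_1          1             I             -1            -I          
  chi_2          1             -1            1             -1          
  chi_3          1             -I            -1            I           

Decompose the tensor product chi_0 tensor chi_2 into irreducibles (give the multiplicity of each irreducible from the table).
chi_0 tensor chi_2 = chi_2 (all other irreducibles have multiplicity 0).

Proof sketch: The character of a tensor product is the pointwise product (chi_0 * chi_2)(C) = chi_0(C) * chi_2(C):
  {0}: (1)*(1), {1}: (1)*(-1), {2}: (1)*(1), {3}: (1)*(-1)
so (chi_0 * chi_2) takes values
  {0} -> 1, {1} -> -1, {2} -> 1, {3} -> -1.
Now take the inner product of this character with each irreducible chi from the table, <chi_0*chi_2, chi> = (1/4) sum_C |C| (chi_0*chi_2)(C) conj(chi(C)):
  <chi_0*chi_2, chi_0> = (1/4)[1*(1)*conj(1) + 1*(-1)*conj(1) + 1*(1)*conj(1) + 1*(-1)*conj(1)]
      = (1/4)[(1) + (-1) + (1) + (-1)] = 0/4 = 0
  <chi_0*chi_2, chi_1> = (1/4)[1*(1)*conj(1) + 1*(-1)*conj(I) + 1*(1)*conj(-1) + 1*(-1)*conj(-I)]
      = (1/4)[(1) + (I) + (-1) + (-I)] = 0/4 = 0
  <chi_0*chi_2, chi_2> = (1/4)[1*(1)*conj(1) + 1*(-1)*conj(-1) + 1*(1)*conj(1) + 1*(-1)*conj(-1)]
      = (1/4)[(1) + (1) + (1) + (1)] = 4/4 = 1
  <chi_0*chi_2, chi_3> = (1/4)[1*(1)*conj(1) + 1*(-1)*conj(-I) + 1*(1)*conj(-1) + 1*(-1)*conj(I)]
      = (1/4)[(1) + (-I) + (-1) + (I)] = 0/4 = 0
(Exp terms are combined using exp(i*s)*conj(exp(i*t)) = exp(i*(s-t)), and sums of them are collapsed using the identity that for every m > 1 the m distinct m-th roots of unity sum to 0, e.g. 1 + exp(2*I*pi/3) + exp(-2*I*pi/3) = 0.)
Hence the multiplicities are chi_2: 1. Dimension check: dim(chi_0)*dim(chi_2) = 1*1 = 1 and sum (mult * dim) = 1*1 = 1.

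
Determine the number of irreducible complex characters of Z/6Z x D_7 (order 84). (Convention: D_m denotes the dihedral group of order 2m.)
30

Derivation: The number of irreducible complex representations of a finite group equals its number of conjugacy classes. For a direct product, #classes(G x H) = #classes(G) * #classes(H). Z/6Z has 6 classes (abelian), D_7 has 5 classes, so 6 * 5 = 30, so Z/6Z x D_7 (order 84) has exactly 30 irreducible complex representations.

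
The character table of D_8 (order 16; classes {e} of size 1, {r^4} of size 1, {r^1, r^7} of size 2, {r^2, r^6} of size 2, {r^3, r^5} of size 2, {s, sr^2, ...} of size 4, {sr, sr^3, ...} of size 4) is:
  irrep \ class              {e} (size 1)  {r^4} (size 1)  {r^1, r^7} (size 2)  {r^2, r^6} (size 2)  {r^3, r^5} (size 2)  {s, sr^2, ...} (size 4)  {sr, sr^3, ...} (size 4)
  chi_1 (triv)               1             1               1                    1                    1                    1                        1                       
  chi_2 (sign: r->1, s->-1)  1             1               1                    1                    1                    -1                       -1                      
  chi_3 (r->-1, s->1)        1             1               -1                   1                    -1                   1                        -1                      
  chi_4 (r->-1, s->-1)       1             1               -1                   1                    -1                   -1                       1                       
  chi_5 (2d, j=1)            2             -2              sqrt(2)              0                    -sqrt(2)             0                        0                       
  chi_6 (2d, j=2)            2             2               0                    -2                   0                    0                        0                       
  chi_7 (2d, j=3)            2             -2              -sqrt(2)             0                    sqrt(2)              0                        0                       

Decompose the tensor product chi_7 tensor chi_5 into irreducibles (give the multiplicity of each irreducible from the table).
chi_7 tensor chi_5 = chi_3 + chi_4 + chi_6 (all other irreducibles have multiplicity 0).

Reasoning: The character of a tensor product is the pointwise product (chi_7 * chi_5)(C) = chi_7(C) * chi_5(C):
  {e}: (2)*(2), {r^4}: (-2)*(-2), {r^1, r^7}: (-sqrt(2))*(sqrt(2)), {r^2, r^6}: (0)*(0), {r^3, r^5}: (sqrt(2))*(-sqrt(2)), {s, sr^2, ...}: (0)*(0), {sr, sr^3, ...}: (0)*(0)
so (chi_7 * chi_5) takes values
  {e} -> 4, {r^4} -> 4, {r^1, r^7} -> -2, {r^2, r^6} -> 0, {r^3, r^5} -> -2, {s, sr^2, ...} -> 0, {sr, sr^3, ...} -> 0.
Now take the inner product of this character with each irreducible chi from the table, <chi_7*chi_5, chi> = (1/16) sum_C |C| (chi_7*chi_5)(C) conj(chi(C)):
  <chi_7*chi_5, chi_1> = (1/16)[1*(4)*conj(1) + 1*(4)*conj(1) + 2*(-2)*conj(1) + 2*(0)*conj(1) + 2*(-2)*conj(1) + 4*(0)*conj(1) + 4*(0)*conj(1)]
      = (1/16)[(4) + (4) + (-4) + (0) + (-4) + (0) + (0)] = 0/16 = 0
  <chi_7*chi_5, chi_2> = (1/16)[1*(4)*conj(1) + 1*(4)*conj(1) + 2*(-2)*conj(1) + 2*(0)*conj(1) + 2*(-2)*conj(1) + 4*(0)*conj(-1) + 4*(0)*conj(-1)]
      = (1/16)[(4) + (4) + (-4) + (0) + (-4) + (0) + (0)] = 0/16 = 0
  <chi_7*chi_5, chi_3> = (1/16)[1*(4)*conj(1) + 1*(4)*conj(1) + 2*(-2)*conj(-1) + 2*(0)*conj(1) + 2*(-2)*conj(-1) + 4*(0)*conj(1) + 4*(0)*conj(-1)]
      = (1/16)[(4) + (4) + (4) + (0) + (4) + (0) + (0)] = 16/16 = 1
  <chi_7*chi_5, chi_4> = (1/16)[1*(4)*conj(1) + 1*(4)*conj(1) + 2*(-2)*conj(-1) + 2*(0)*conj(1) + 2*(-2)*conj(-1) + 4*(0)*conj(-1) + 4*(0)*conj(1)]
      = (1/16)[(4) + (4) + (4) + (0) + (4) + (0) + (0)] = 16/16 = 1
  <chi_7*chi_5, chi_5> = (1/16)[1*(4)*conj(2) + 1*(4)*conj(-2) + 2*(-2)*conj(sqrt(2)) + 2*(0)*conj(0) + 2*(-2)*conj(-sqrt(2)) + 4*(0)*conj(0) + 4*(0)*conj(0)]
      = (1/16)[(8) + (-8) + (-4*sqrt(2)) + (0) + (4*sqrt(2)) + (0) + (0)] = 0/16 = 0
  <chi_7*chi_5, chi_6> = (1/16)[1*(4)*conj(2) + 1*(4)*conj(2) + 2*(-2)*conj(0) + 2*(0)*conj(-2) + 2*(-2)*conj(0) + 4*(0)*conj(0) + 4*(0)*conj(0)]
      = (1/16)[(8) + (8) + (0) + (0) + (0) + (0) + (0)] = 16/16 = 1
  <chi_7*chi_5, chi_7> = (1/16)[1*(4)*conj(2) + 1*(4)*conj(-2) + 2*(-2)*conj(-sqrt(2)) + 2*(0)*conj(0) + 2*(-2)*conj(sqrt(2)) + 4*(0)*conj(0) + 4*(0)*conj(0)]
      = (1/16)[(8) + (-8) + (4*sqrt(2)) + (0) + (-4*sqrt(2)) + (0) + (0)] = 0/16 = 0
Hence the multiplicities are chi_3: 1, chi_4: 1, chi_6: 1. Dimension check: dim(chi_7)*dim(chi_5) = 2*2 = 4 and sum (mult * dim) = 1*1 + 1*1 + 1*2 = 4.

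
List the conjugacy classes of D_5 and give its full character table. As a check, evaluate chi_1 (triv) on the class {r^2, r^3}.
Conjugacy classes: {e} of size 1, {r^1, r^4} of size 2, {r^2, r^3} of size 2, {s, sr, ..., sr^4} of size 5.
Character table:
  irrep \ class              {e} (size 1)  {r^1, r^4} (size 2)  {r^2, r^3} (size 2)  {s, sr, ..., sr^4} (size 5)
  chi_1 (triv)               1             1                    1                    1                          
  chi_2 (sign: r->1, s->-1)  1             1                    1                    -1                         
  chi_3 (2d, j=1)            2             -1/2 + sqrt(5)/2     -sqrt(5)/2 - 1/2     0                          
  chi_4 (2d, j=2)            2             -sqrt(5)/2 - 1/2     -1/2 + sqrt(5)/2     0                          

Spot check: chi_1 (triv) on {r^2, r^3} = 1.

Derivation: D_5 has order 2*5 = 10 with 4 conjugacy classes, hence 4 irreducibles. Sum of squared dims 1 + 1 + 4 + 4 = 10 = |G|. Linear characters come from the abelianisation; the 2-dimensional irreps have character r^k -> 2*cos(2*pi*j*k/5), reflections -> 0.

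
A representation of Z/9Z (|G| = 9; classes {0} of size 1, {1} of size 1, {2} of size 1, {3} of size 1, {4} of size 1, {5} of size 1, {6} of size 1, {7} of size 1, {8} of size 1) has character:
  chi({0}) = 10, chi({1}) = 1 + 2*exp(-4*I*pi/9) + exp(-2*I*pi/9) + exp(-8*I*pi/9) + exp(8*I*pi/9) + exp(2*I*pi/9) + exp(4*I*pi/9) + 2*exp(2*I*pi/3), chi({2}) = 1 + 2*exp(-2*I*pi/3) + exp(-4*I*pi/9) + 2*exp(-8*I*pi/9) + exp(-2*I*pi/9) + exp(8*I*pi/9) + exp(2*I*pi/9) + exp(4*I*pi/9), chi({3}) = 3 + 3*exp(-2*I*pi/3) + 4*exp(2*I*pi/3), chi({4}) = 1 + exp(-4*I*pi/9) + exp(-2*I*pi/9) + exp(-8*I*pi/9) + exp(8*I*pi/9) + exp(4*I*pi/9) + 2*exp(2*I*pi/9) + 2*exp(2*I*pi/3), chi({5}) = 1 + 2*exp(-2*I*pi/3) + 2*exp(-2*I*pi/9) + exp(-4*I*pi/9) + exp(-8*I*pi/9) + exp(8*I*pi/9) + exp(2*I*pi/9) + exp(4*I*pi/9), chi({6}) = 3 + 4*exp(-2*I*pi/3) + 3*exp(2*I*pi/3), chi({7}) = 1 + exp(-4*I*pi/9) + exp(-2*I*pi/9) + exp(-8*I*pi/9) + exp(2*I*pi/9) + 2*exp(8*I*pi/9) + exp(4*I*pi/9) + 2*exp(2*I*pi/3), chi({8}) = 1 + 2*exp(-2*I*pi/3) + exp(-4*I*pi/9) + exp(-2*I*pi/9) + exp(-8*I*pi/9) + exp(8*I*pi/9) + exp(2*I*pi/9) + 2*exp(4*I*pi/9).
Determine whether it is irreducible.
Not irreducible (reducible): <chi, chi> = 14 > 1.

Solution. <chi, chi> = (1/|G|) sum_C |C| * |chi(C)|^2 = (1/9)[1*|10|^2 + 1*|1 + 2*exp(-4*I*pi/9) + exp(-2*I*pi/9) + exp(-8*I*pi/9) + exp(8*I*pi/9) + exp(2*I*pi/9) + exp(4*I*pi/9) + 2*exp(2*I*pi/3)|^2 + 1*|1 + 2*exp(-2*I*pi/3) + exp(-4*I*pi/9) + 2*exp(-8*I*pi/9) + exp(-2*I*pi/9) + exp(8*I*pi/9) + exp(2*I*pi/9) + exp(4*I*pi/9)|^2 + 1*|3 + 3*exp(-2*I*pi/3) + 4*exp(2*I*pi/3)|^2 + 1*|1 + exp(-4*I*pi/9) + exp(-2*I*pi/9) + exp(-8*I*pi/9) + exp(8*I*pi/9) + exp(4*I*pi/9) + 2*exp(2*I*pi/9) + 2*exp(2*I*pi/3)|^2 + 1*|1 + 2*exp(-2*I*pi/3) + 2*exp(-2*I*pi/9) + exp(-4*I*pi/9) + exp(-8*I*pi/9) + exp(8*I*pi/9) + exp(2*I*pi/9) + exp(4*I*pi/9)|^2 + 1*|3 + 4*exp(-2*I*pi/3) + 3*exp(2*I*pi/3)|^2 + 1*|1 + exp(-4*I*pi/9) + exp(-2*I*pi/9) + exp(-8*I*pi/9) + exp(2*I*pi/9) + 2*exp(8*I*pi/9) + exp(4*I*pi/9) + 2*exp(2*I*pi/3)|^2 + 1*|1 + 2*exp(-2*I*pi/3) + exp(-4*I*pi/9) + exp(-2*I*pi/9) + exp(-8*I*pi/9) + exp(8*I*pi/9) + exp(2*I*pi/9) + 2*exp(4*I*pi/9)|^2]
  = (1/9)[(100) + (14 + 11*exp(-4*I*pi/9) + 10*exp(-2*I*pi/3) + 10*exp(-2*I*pi/9) + 12*exp(-8*I*pi/9) + 12*exp(8*I*pi/9) + 10*exp(2*I*pi/9) + 10*exp(2*I*pi/3) + 11*exp(4*I*pi/9)) + (14 + 10*exp(-4*I*pi/9) + 10*exp(-2*I*pi/3) + 12*exp(-2*I*pi/9) + 11*exp(-8*I*pi/9) + 11*exp(8*I*pi/9) + 12*exp(2*I*pi/9) + 10*exp(2*I*pi/3) + 10*exp(4*I*pi/9)) + (1) + (14 + 12*exp(-4*I*pi/9) + 10*exp(-2*I*pi/3) + 11*exp(-2*I*pi/9) + 10*exp(-8*I*pi/9) + 10*exp(8*I*pi/9) + 11*exp(2*I*pi/9) + 10*exp(2*I*pi/3) + 12*exp(4*I*pi/9)) + (14 + 12*exp(-4*I*pi/9) + 10*exp(-2*I*pi/3) + 11*exp(-2*I*pi/9) + 10*exp(-8*I*pi/9) + 10*exp(8*I*pi/9) + 11*exp(2*I*pi/9) + 10*exp(2*I*pi/3) + 12*exp(4*I*pi/9)) + (1) + (14 + 10*exp(-4*I*pi/9) + 10*exp(-2*I*pi/3) + 12*exp(-2*I*pi/9) + 11*exp(-8*I*pi/9) + 11*exp(8*I*pi/9) + 12*exp(2*I*pi/9) + 10*exp(2*I*pi/3) + 10*exp(4*I*pi/9)) + (14 + 11*exp(-4*I*pi/9) + 10*exp(-2*I*pi/3) + 10*exp(-2*I*pi/9) + 12*exp(-8*I*pi/9) + 12*exp(8*I*pi/9) + 10*exp(2*I*pi/9) + 10*exp(2*I*pi/3) + 11*exp(4*I*pi/9))] = 126/9 = 14.
(Exp terms are combined using exp(i*s)*conj(exp(i*t)) = exp(i*(s-t)), and sums of them are collapsed using the identity that for every m > 1 the m distinct m-th roots of unity sum to 0, e.g. 1 + exp(2*I*pi/3) + exp(-2*I*pi/3) = 0.)
A character is irreducible iff <chi, chi> = 1, so this representation is reducible.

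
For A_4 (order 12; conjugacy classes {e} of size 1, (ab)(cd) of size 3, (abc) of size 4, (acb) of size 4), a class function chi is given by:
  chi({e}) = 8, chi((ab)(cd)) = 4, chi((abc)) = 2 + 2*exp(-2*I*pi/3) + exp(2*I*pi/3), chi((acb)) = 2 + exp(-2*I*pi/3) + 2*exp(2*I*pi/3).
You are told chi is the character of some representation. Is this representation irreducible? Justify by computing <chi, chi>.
Not irreducible (reducible): <chi, chi> = 10 > 1.

Argument: <chi, chi> = (1/|G|) sum_C |C| * |chi(C)|^2 = (1/12)[1*|8|^2 + 3*|4|^2 + 4*|2 + 2*exp(-2*I*pi/3) + exp(2*I*pi/3)|^2 + 4*|2 + exp(-2*I*pi/3) + 2*exp(2*I*pi/3)|^2]
  = (1/12)[(64) + (48) + (4) + (4)] = 120/12 = 10.
(Exp terms are combined using exp(i*s)*conj(exp(i*t)) = exp(i*(s-t)), and sums of them are collapsed using the identity that for every m > 1 the m distinct m-th roots of unity sum to 0, e.g. 1 + exp(2*I*pi/3) + exp(-2*I*pi/3) = 0.)
A character is irreducible iff <chi, chi> = 1, so this representation is reducible.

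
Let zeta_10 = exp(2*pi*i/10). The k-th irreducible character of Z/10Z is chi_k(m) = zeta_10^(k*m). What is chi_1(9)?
chi_1(9) = zeta_10^9 = exp(-I*pi/5)

Reasoning: chi_1(9) = zeta_10^(1*9) = zeta_10^9. Since zeta_10^10 = 1, this equals zeta_10^9 = exp(2*pi*i*9/10) = exp(-I*pi/5).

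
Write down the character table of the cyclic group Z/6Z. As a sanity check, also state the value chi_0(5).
Character table of Z/6Z (irreps indexed chi_0,...,chi_5 with chi_k(m) = zeta_6^(k*m), zeta_6 = exp(2*pi*i/6)):
  irrep \ class  {0} (size 1)  {1} (size 1)    {2} (size 1)    {3} (size 1)  {4} (size 1)    {5} (size 1)  
  chi_0          1             1               1               1             1               1             
  chi_1          1             exp(I*pi/3)     exp(2*I*pi/3)   -1            exp(-2*I*pi/3)  exp(-I*pi/3)  
  chi_2          1             exp(2*I*pi/3)   exp(-2*I*pi/3)  1             exp(2*I*pi/3)   exp(-2*I*pi/3)
  chi_3          1             -1              1               -1            1               -1            
  chi_4          1             exp(-2*I*pi/3)  exp(2*I*pi/3)   1             exp(-2*I*pi/3)  exp(2*I*pi/3) 
  chi_5          1             exp(-I*pi/3)    exp(-2*I*pi/3)  -1            exp(2*I*pi/3)   exp(I*pi/3)   

Spot check: chi_0(5) = zeta_6^(0*5) = zeta_6^0 = 1.

Working: Z/6Z is abelian, so all 6 irreducible complex representations are 1-dimensional. They are given by chi_k(m) = zeta_6^(k*m) for k = 0,...,5. Row orthogonality: sum_m chi_k(m) conj(chi_l(m)) = 6 * [k = l].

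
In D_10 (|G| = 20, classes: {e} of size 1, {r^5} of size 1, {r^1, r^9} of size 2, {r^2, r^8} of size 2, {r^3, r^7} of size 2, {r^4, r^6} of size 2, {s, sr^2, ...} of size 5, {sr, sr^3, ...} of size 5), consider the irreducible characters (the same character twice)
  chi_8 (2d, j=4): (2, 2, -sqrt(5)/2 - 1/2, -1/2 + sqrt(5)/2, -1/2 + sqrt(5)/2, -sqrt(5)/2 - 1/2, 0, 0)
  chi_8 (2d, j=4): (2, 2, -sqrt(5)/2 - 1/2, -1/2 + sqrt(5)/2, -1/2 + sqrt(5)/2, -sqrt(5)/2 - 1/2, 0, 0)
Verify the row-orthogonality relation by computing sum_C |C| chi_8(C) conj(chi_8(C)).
Sum = 20 = |G| = 20; so <chi_8, chi_8> = 1 (norm-1 confirms irreducibility).

Explanation: Compute term by term over conjugacy classes (|C| * chi_8(C) * conj(chi_8(C))):
  1*(2)*conj(2) + 1*(2)*conj(2) + 2*(-sqrt(5)/2 - 1/2)*conj(-sqrt(5)/2 - 1/2) + 2*(-1/2 + sqrt(5)/2)*conj(-1/2 + sqrt(5)/2) + 2*(-1/2 + sqrt(5)/2)*conj(-1/2 + sqrt(5)/2) + 2*(-sqrt(5)/2 - 1/2)*conj(-sqrt(5)/2 - 1/2) + 5*(0)*conj(0) + 5*(0)*conj(0)
  = (4) + (4) + (sqrt(5) + 3) + (3 - sqrt(5)) + (3 - sqrt(5)) + (sqrt(5) + 3) + (0) + (0)
  = 20.
Dividing by |G| = 20 gives 20/20 = 1, matching the row-orthogonality relation <chi_8, chi_8> = [chi_8 = chi_8].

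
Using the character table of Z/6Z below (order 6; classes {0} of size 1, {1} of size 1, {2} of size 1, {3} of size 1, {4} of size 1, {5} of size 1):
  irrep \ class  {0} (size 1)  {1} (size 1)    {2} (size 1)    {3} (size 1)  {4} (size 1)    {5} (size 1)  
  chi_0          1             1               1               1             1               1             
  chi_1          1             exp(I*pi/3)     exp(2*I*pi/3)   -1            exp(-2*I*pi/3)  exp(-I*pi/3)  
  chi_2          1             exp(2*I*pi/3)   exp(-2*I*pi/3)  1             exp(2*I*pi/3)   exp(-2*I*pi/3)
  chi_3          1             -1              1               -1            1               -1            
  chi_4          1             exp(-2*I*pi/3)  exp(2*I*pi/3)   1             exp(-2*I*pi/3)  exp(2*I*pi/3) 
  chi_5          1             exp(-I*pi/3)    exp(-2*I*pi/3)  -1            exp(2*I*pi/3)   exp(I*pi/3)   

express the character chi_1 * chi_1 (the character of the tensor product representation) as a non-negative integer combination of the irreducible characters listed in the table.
chi_1 tensor chi_1 = chi_2 (all other irreducibles have multiplicity 0).

Justification: The character of a tensor product is the pointwise product (chi_1 * chi_1)(C) = chi_1(C) * chi_1(C):
  {0}: (1)*(1), {1}: (exp(I*pi/3))*(exp(I*pi/3)), {2}: (exp(2*I*pi/3))*(exp(2*I*pi/3)), {3}: (-1)*(-1), {4}: (exp(-2*I*pi/3))*(exp(-2*I*pi/3)), {5}: (exp(-I*pi/3))*(exp(-I*pi/3))
so (chi_1 * chi_1) takes values
  {0} -> 1, {1} -> exp(2*I*pi/3), {2} -> exp(-2*I*pi/3), {3} -> 1, {4} -> exp(2*I*pi/3), {5} -> exp(-2*I*pi/3).
Now take the inner product of this character with each irreducible chi from the table, <chi_1*chi_1, chi> = (1/6) sum_C |C| (chi_1*chi_1)(C) conj(chi(C)):
  <chi_1*chi_1, chi_0> = (1/6)[1*(1)*conj(1) + 1*(exp(2*I*pi/3))*conj(1) + 1*(exp(-2*I*pi/3))*conj(1) + 1*(1)*conj(1) + 1*(exp(2*I*pi/3))*conj(1) + 1*(exp(-2*I*pi/3))*conj(1)]
      = (1/6)[(1) + (exp(2*I*pi/3)) + (exp(-2*I*pi/3)) + (1) + (exp(2*I*pi/3)) + (exp(-2*I*pi/3))] = 0/6 = 0
  <chi_1*chi_1, chi_1> = (1/6)[1*(1)*conj(1) + 1*(exp(2*I*pi/3))*conj(exp(I*pi/3)) + 1*(exp(-2*I*pi/3))*conj(exp(2*I*pi/3)) + 1*(1)*conj(-1) + 1*(exp(2*I*pi/3))*conj(exp(-2*I*pi/3)) + 1*(exp(-2*I*pi/3))*conj(exp(-I*pi/3))]
      = (1/6)[(1) + (exp(I*pi/3)) + (exp(2*I*pi/3)) + (-1) + (exp(-2*I*pi/3)) + (exp(-I*pi/3))] = 0/6 = 0
  <chi_1*chi_1, chi_2> = (1/6)[1*(1)*conj(1) + 1*(exp(2*I*pi/3))*conj(exp(2*I*pi/3)) + 1*(exp(-2*I*pi/3))*conj(exp(-2*I*pi/3)) + 1*(1)*conj(1) + 1*(exp(2*I*pi/3))*conj(exp(2*I*pi/3)) + 1*(exp(-2*I*pi/3))*conj(exp(-2*I*pi/3))]
      = (1/6)[(1) + (1) + (1) + (1) + (1) + (1)] = 6/6 = 1
  <chi_1*chi_1, chi_3> = (1/6)[1*(1)*conj(1) + 1*(exp(2*I*pi/3))*conj(-1) + 1*(exp(-2*I*pi/3))*conj(1) + 1*(1)*conj(-1) + 1*(exp(2*I*pi/3))*conj(1) + 1*(exp(-2*I*pi/3))*conj(-1)]
      = (1/6)[(1) + (-exp(2*I*pi/3)) + (exp(-2*I*pi/3)) + (-1) + (exp(2*I*pi/3)) + (-exp(-2*I*pi/3))] = 0/6 = 0
  <chi_1*chi_1, chi_4> = (1/6)[1*(1)*conj(1) + 1*(exp(2*I*pi/3))*conj(exp(-2*I*pi/3)) + 1*(exp(-2*I*pi/3))*conj(exp(2*I*pi/3)) + 1*(1)*conj(1) + 1*(exp(2*I*pi/3))*conj(exp(-2*I*pi/3)) + 1*(exp(-2*I*pi/3))*conj(exp(2*I*pi/3))]
      = (1/6)[(1) + (exp(-2*I*pi/3)) + (exp(2*I*pi/3)) + (1) + (exp(-2*I*pi/3)) + (exp(2*I*pi/3))] = 0/6 = 0
  <chi_1*chi_1, chi_5> = (1/6)[1*(1)*conj(1) + 1*(exp(2*I*pi/3))*conj(exp(-I*pi/3)) + 1*(exp(-2*I*pi/3))*conj(exp(-2*I*pi/3)) + 1*(1)*conj(-1) + 1*(exp(2*I*pi/3))*conj(exp(2*I*pi/3)) + 1*(exp(-2*I*pi/3))*conj(exp(I*pi/3))]
      = (1/6)[(1) + (-1) + (1) + (-1) + (1) + (-1)] = 0/6 = 0
(Exp terms are combined using exp(i*s)*conj(exp(i*t)) = exp(i*(s-t)), and sums of them are collapsed using the identity that for every m > 1 the m distinct m-th roots of unity sum to 0, e.g. 1 + exp(2*I*pi/3) + exp(-2*I*pi/3) = 0.)
Hence the multiplicities are chi_2: 1. Dimension check: dim(chi_1)*dim(chi_1) = 1*1 = 1 and sum (mult * dim) = 1*1 = 1.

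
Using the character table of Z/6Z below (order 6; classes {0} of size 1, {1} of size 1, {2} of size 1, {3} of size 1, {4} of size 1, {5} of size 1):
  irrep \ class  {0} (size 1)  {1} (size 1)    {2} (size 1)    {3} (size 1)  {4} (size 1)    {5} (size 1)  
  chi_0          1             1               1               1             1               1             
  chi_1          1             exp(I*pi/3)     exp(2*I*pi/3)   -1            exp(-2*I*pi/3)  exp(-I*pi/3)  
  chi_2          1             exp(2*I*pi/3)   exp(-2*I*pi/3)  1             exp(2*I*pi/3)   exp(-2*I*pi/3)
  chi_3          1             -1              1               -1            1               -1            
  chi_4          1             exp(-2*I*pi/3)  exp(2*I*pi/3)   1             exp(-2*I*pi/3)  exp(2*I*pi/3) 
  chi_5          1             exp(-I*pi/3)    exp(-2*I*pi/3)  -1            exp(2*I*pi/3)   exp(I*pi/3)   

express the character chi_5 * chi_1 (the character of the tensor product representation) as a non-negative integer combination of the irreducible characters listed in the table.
chi_5 tensor chi_1 = chi_0 (all other irreducibles have multiplicity 0).

Explanation: The character of a tensor product is the pointwise product (chi_5 * chi_1)(C) = chi_5(C) * chi_1(C):
  {0}: (1)*(1), {1}: (exp(-I*pi/3))*(exp(I*pi/3)), {2}: (exp(-2*I*pi/3))*(exp(2*I*pi/3)), {3}: (-1)*(-1), {4}: (exp(2*I*pi/3))*(exp(-2*I*pi/3)), {5}: (exp(I*pi/3))*(exp(-I*pi/3))
so (chi_5 * chi_1) takes values
  {0} -> 1, {1} -> 1, {2} -> 1, {3} -> 1, {4} -> 1, {5} -> 1.
Now take the inner product of this character with each irreducible chi from the table, <chi_5*chi_1, chi> = (1/6) sum_C |C| (chi_5*chi_1)(C) conj(chi(C)):
  <chi_5*chi_1, chi_0> = (1/6)[1*(1)*conj(1) + 1*(1)*conj(1) + 1*(1)*conj(1) + 1*(1)*conj(1) + 1*(1)*conj(1) + 1*(1)*conj(1)]
      = (1/6)[(1) + (1) + (1) + (1) + (1) + (1)] = 6/6 = 1
  <chi_5*chi_1, chi_1> = (1/6)[1*(1)*conj(1) + 1*(1)*conj(exp(I*pi/3)) + 1*(1)*conj(exp(2*I*pi/3)) + 1*(1)*conj(-1) + 1*(1)*conj(exp(-2*I*pi/3)) + 1*(1)*conj(exp(-I*pi/3))]
      = (1/6)[(1) + (exp(-I*pi/3)) + (exp(-2*I*pi/3)) + (-1) + (exp(2*I*pi/3)) + (exp(I*pi/3))] = 0/6 = 0
  <chi_5*chi_1, chi_2> = (1/6)[1*(1)*conj(1) + 1*(1)*conj(exp(2*I*pi/3)) + 1*(1)*conj(exp(-2*I*pi/3)) + 1*(1)*conj(1) + 1*(1)*conj(exp(2*I*pi/3)) + 1*(1)*conj(exp(-2*I*pi/3))]
      = (1/6)[(1) + (exp(-2*I*pi/3)) + (exp(2*I*pi/3)) + (1) + (exp(-2*I*pi/3)) + (exp(2*I*pi/3))] = 0/6 = 0
  <chi_5*chi_1, chi_3> = (1/6)[1*(1)*conj(1) + 1*(1)*conj(-1) + 1*(1)*conj(1) + 1*(1)*conj(-1) + 1*(1)*conj(1) + 1*(1)*conj(-1)]
      = (1/6)[(1) + (-1) + (1) + (-1) + (1) + (-1)] = 0/6 = 0
  <chi_5*chi_1, chi_4> = (1/6)[1*(1)*conj(1) + 1*(1)*conj(exp(-2*I*pi/3)) + 1*(1)*conj(exp(2*I*pi/3)) + 1*(1)*conj(1) + 1*(1)*conj(exp(-2*I*pi/3)) + 1*(1)*conj(exp(2*I*pi/3))]
      = (1/6)[(1) + (exp(2*I*pi/3)) + (exp(-2*I*pi/3)) + (1) + (exp(2*I*pi/3)) + (exp(-2*I*pi/3))] = 0/6 = 0
  <chi_5*chi_1, chi_5> = (1/6)[1*(1)*conj(1) + 1*(1)*conj(exp(-I*pi/3)) + 1*(1)*conj(exp(-2*I*pi/3)) + 1*(1)*conj(-1) + 1*(1)*conj(exp(2*I*pi/3)) + 1*(1)*conj(exp(I*pi/3))]
      = (1/6)[(1) + (exp(I*pi/3)) + (exp(2*I*pi/3)) + (-1) + (exp(-2*I*pi/3)) + (exp(-I*pi/3))] = 0/6 = 0
(Exp terms are combined using exp(i*s)*conj(exp(i*t)) = exp(i*(s-t)), and sums of them are collapsed using the identity that for every m > 1 the m distinct m-th roots of unity sum to 0, e.g. 1 + exp(2*I*pi/3) + exp(-2*I*pi/3) = 0.)
Hence the multiplicities are chi_0: 1. Dimension check: dim(chi_5)*dim(chi_1) = 1*1 = 1 and sum (mult * dim) = 1*1 = 1.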